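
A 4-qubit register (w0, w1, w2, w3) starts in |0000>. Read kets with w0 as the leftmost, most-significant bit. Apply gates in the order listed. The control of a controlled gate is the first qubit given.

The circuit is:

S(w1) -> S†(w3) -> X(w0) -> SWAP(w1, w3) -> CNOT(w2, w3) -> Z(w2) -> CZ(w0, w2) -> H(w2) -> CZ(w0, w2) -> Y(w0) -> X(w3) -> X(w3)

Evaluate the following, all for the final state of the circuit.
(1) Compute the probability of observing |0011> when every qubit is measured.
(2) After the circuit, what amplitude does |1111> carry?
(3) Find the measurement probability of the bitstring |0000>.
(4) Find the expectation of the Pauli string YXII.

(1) A full measurement returns |0011> with probability 0. Key observation: steps 11-12 multiply out to the identity, so the circuit reduces to the remaining gates.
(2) The final state's coefficient on |1111> equals 0.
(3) A full measurement returns |0000> with probability 1/2.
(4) In the final state, YXII has expectation 0.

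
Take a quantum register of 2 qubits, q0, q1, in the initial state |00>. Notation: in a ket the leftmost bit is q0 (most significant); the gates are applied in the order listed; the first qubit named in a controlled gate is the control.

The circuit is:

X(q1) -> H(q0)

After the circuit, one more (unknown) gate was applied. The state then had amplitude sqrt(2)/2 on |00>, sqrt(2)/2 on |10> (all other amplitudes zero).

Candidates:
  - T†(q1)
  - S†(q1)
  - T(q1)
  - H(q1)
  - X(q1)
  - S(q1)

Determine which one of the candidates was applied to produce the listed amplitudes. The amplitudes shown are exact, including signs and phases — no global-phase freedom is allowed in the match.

It was X(q1) that produced the state shown.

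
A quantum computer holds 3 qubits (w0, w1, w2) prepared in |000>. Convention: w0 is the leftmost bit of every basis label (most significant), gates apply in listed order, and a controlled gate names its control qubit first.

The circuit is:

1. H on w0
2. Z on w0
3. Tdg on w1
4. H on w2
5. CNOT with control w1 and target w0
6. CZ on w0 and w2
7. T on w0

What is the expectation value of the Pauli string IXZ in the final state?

The observable IXZ averages to 0.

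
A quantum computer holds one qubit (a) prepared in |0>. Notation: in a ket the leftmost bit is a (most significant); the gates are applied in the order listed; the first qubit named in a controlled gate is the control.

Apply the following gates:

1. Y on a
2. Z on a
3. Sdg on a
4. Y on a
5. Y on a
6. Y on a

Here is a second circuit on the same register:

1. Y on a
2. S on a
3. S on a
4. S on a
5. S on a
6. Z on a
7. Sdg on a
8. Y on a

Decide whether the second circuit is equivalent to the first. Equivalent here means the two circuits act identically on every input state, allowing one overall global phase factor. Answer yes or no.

Yes — the two circuits implement the same unitary up to a global phase.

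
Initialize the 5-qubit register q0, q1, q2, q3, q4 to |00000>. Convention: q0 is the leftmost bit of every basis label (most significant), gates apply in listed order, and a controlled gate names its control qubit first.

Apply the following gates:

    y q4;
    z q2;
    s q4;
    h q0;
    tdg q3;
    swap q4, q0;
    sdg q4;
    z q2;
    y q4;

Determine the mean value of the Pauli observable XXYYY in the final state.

In the final state, XXYYY has expectation 0.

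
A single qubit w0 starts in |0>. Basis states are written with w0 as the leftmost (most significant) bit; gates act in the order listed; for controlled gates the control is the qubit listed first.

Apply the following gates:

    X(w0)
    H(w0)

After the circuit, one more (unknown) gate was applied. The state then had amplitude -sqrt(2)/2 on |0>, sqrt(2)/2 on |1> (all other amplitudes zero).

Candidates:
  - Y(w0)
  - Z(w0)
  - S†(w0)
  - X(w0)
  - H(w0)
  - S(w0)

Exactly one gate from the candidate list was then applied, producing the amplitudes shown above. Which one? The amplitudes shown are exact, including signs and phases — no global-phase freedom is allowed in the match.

The unique candidate consistent with the amplitudes is X(w0).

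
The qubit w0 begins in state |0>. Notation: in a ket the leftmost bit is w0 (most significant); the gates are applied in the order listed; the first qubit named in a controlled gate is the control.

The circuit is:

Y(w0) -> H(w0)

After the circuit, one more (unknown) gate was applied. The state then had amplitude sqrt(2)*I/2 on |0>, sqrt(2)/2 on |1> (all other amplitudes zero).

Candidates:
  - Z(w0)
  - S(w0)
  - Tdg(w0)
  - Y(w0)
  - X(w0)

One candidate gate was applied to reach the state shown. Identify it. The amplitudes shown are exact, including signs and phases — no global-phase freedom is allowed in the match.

The unique candidate consistent with the amplitudes is S(w0).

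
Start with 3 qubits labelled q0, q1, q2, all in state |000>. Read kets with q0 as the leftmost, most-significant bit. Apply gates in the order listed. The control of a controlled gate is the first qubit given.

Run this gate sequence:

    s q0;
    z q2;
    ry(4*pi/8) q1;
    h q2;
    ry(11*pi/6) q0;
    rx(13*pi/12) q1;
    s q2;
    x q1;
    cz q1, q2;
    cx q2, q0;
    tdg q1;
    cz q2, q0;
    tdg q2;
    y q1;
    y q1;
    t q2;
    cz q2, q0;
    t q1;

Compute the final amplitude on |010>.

The amplitude on |010> is -3*sqrt(4 - 2*sqrt(2))/32 - sqrt(12 - 6*sqrt(2))/32 + sqrt(2*sqrt(2) + 4)/32 + sqrt(6*sqrt(2) + 12)/32 + I*sqrt(4 - 2*sqrt(2))/32 + I*sqrt(12 - 6*sqrt(2))/32 + I*sqrt(6*sqrt(2) + 12)/32 + 3*I*sqrt(2*sqrt(2) + 4)/32. Key observation: steps 11-18 multiply out to the identity, so the circuit reduces to the remaining gates.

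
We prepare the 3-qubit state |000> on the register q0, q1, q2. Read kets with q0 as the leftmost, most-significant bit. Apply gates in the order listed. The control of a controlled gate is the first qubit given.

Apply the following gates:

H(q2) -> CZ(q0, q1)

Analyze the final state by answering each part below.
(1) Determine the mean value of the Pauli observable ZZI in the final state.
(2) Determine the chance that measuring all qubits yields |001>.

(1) The observable ZZI averages to 1.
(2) The probability of measuring |001> is 1/2.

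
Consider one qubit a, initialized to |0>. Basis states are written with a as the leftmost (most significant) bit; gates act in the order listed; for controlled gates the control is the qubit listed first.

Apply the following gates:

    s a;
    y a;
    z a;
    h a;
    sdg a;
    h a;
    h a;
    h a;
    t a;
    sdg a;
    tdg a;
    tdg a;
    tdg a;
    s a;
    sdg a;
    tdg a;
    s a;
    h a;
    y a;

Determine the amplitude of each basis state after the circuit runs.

The resulting statevector has amplitude sqrt(2)*(-1 - I - exp(I*pi/4) + exp(3*I*pi/4))/4 on |0>, sqrt(2)*(1 - exp(I*pi/4) + exp(3*I*pi/4) + I)/4 on |1>.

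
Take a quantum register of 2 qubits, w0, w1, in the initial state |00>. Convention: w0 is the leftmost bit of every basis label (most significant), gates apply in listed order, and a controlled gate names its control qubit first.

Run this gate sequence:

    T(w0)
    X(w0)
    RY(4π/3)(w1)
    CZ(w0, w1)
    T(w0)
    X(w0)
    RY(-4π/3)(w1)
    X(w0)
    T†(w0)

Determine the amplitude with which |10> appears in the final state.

|10> carries amplitude -1/2 in the final state.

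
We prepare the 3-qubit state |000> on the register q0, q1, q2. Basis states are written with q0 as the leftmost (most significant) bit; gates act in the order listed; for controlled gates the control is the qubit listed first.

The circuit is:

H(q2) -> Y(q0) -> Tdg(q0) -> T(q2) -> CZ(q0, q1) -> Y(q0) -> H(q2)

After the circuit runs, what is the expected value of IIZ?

The expectation value of IIZ is sqrt(2)/2.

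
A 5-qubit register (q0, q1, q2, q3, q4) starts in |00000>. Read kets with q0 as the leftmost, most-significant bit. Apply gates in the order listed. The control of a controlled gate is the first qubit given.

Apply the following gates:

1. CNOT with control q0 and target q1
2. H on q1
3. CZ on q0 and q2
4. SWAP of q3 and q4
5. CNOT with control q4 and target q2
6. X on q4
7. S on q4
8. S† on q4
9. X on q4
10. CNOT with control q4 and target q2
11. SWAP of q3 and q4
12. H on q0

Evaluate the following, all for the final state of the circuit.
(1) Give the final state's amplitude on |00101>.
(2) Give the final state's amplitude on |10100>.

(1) |00101> carries amplitude 0 in the final state. Key observation: steps 4-11 multiply out to the identity, so the circuit reduces to the remaining gates.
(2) The final state's coefficient on |10100> equals 0.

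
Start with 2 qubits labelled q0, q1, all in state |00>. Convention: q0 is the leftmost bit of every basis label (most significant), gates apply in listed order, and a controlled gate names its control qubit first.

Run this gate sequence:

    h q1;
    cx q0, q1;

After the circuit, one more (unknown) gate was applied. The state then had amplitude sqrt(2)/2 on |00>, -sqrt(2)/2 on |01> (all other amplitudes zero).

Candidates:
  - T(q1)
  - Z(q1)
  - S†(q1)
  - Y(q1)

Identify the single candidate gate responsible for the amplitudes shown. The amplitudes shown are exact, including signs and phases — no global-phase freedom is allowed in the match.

The unique candidate consistent with the amplitudes is Z(q1).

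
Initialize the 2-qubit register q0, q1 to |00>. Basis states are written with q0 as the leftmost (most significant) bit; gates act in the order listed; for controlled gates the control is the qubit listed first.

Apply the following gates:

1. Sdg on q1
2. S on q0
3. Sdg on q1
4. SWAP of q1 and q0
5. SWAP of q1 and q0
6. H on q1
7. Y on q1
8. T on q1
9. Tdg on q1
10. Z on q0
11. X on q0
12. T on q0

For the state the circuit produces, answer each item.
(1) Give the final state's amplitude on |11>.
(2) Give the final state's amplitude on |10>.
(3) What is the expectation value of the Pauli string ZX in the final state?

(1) |11> carries amplitude sqrt(2)*exp(3*I*pi/4)/2 in the final state. Key observation: steps 4-5 multiply out to the identity, so the circuit reduces to the remaining gates.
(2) |10> carries amplitude -sqrt(2)*exp(3*I*pi/4)/2 in the final state.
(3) In the final state, ZX has expectation 1.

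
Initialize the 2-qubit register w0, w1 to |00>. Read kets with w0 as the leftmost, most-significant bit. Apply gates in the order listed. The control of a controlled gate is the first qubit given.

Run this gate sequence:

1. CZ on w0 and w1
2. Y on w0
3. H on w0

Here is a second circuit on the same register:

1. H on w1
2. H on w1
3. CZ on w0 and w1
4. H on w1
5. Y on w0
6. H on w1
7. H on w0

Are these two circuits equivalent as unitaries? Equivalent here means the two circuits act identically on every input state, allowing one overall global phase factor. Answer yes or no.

Yes, they are equivalent — the unitaries differ by at most a global phase.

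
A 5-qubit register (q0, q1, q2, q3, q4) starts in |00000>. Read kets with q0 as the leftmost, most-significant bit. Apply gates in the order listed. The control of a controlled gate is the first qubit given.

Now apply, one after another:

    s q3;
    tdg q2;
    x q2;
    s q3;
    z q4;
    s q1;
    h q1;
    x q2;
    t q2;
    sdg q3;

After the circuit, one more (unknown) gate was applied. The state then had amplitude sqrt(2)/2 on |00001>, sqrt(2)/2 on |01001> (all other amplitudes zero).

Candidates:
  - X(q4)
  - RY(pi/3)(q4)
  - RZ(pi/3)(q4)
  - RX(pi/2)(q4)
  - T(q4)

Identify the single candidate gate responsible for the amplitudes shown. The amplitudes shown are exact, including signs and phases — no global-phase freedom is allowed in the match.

It was X(q4) that produced the state shown.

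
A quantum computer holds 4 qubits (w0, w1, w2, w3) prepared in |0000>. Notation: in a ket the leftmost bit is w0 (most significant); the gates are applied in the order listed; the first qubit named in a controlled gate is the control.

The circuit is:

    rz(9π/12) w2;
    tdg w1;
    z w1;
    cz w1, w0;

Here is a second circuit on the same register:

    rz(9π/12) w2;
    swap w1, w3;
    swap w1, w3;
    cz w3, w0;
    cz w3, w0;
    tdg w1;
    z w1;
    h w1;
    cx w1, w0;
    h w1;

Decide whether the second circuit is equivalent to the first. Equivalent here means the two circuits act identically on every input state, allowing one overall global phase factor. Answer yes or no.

No, they are not equivalent — no single phase factor reconciles the two unitaries.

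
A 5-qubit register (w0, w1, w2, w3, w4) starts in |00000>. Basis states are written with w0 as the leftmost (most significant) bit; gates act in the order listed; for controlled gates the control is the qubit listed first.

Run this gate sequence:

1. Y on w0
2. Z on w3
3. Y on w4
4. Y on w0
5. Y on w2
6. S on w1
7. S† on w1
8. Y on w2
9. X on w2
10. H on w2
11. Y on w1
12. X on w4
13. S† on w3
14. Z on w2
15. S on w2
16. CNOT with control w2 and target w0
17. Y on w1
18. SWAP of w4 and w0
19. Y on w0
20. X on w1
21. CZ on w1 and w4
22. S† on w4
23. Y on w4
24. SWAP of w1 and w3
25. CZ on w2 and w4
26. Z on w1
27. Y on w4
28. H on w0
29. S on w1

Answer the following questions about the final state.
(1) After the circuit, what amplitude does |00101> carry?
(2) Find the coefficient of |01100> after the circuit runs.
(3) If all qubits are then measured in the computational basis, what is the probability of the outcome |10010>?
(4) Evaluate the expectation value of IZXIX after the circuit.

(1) The amplitude on |00101> is 0. Key observation: steps 5-8 multiply out to the identity, so the circuit reduces to the remaining gates.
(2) The amplitude on |01100> is 0.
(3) The probability of measuring |10010> is 1/4.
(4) In the final state, IZXIX has expectation -1.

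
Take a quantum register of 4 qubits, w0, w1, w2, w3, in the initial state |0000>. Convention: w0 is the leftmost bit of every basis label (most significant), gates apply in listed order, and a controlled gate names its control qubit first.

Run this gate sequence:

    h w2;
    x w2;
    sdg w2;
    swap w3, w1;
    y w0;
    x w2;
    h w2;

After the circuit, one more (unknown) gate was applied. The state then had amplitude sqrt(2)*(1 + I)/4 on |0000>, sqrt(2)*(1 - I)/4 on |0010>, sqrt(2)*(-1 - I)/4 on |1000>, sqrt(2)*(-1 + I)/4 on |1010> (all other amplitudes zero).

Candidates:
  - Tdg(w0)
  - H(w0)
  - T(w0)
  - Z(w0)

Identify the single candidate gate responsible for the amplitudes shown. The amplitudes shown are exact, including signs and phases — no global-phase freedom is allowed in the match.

The applied gate was H(w0).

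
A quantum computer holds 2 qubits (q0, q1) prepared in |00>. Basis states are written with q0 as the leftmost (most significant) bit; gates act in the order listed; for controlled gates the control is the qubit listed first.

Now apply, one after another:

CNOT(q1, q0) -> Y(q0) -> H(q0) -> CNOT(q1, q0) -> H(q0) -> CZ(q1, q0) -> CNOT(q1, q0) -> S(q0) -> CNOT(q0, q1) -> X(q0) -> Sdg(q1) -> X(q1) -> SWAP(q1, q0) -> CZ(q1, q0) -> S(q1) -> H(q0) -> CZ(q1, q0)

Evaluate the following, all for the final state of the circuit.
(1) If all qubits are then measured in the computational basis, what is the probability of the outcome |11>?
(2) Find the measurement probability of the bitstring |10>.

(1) A full measurement returns |11> with probability 0.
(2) Outcome |10> occurs with probability 1/2.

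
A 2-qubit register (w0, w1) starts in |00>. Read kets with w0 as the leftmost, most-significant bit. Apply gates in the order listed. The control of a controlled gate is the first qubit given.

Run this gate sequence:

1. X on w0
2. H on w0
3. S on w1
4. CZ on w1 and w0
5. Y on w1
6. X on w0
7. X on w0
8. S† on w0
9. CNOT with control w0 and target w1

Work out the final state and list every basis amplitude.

The resulting statevector has amplitude 0 on |00>, sqrt(2)*I/2 on |01>, -sqrt(2)/2 on |10>, 0 on |11>.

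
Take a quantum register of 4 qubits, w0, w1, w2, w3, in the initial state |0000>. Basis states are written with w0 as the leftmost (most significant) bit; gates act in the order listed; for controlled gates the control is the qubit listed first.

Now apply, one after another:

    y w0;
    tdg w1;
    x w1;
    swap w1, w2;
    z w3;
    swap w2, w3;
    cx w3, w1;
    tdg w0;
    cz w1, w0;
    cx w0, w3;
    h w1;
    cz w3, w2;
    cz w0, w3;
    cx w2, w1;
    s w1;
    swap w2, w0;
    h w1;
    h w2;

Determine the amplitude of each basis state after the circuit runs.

After the circuit, the state carries amplitude -1/2 on |0000>, 1/2 on |0010>, sqrt(2)*(-1 + I)*exp(3*I*pi/4)/4 on |0100>, sqrt(2)*(1 - I)*exp(3*I*pi/4)/4 on |0110>, and 0 on every other basis state.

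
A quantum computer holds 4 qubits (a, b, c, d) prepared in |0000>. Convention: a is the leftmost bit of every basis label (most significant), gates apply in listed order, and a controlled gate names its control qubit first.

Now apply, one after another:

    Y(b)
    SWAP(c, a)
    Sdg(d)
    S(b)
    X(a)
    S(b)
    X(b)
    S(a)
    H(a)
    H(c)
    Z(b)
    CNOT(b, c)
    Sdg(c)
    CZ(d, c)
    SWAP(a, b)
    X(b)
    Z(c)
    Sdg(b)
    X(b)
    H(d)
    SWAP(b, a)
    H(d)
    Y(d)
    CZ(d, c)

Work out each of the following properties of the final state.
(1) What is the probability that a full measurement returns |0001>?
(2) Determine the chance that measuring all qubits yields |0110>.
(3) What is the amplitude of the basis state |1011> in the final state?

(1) A full measurement returns |0001> with probability 1/4.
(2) The probability of measuring |0110> is 0.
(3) The amplitude on |1011> is -1/2.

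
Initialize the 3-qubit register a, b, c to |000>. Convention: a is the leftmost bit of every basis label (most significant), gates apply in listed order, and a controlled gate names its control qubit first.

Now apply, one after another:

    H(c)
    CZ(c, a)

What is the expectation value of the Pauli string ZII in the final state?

The observable ZII averages to 1.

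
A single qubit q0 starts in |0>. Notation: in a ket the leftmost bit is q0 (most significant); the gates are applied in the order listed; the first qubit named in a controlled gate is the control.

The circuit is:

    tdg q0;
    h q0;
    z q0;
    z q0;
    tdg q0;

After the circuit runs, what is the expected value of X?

The expectation value of X is sqrt(2)/2.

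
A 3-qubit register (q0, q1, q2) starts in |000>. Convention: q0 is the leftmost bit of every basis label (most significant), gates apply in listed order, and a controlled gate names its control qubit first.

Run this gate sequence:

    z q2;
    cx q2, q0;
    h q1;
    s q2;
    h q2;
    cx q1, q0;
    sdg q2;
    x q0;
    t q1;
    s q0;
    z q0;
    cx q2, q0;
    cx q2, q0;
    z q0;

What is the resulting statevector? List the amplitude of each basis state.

The resulting statevector has amplitude 0 on |000>, 0 on |001>, exp(I*pi/4)/2 on |010>, -exp(3*I*pi/4)/2 on |011>, I/2 on |100>, 1/2 on |101>, 0 on |110>, 0 on |111>.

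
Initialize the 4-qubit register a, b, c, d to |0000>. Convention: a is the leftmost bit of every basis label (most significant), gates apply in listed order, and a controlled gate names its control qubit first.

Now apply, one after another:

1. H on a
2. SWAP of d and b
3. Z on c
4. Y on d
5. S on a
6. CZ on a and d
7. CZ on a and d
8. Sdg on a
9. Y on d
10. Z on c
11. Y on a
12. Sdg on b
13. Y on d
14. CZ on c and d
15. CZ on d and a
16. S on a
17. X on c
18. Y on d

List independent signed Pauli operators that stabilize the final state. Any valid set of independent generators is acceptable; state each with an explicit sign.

One valid set of independent stabilizer generators is +YIII, +IZII, -IIZI, +IIIZ (any independent generating set of the same group is equally correct).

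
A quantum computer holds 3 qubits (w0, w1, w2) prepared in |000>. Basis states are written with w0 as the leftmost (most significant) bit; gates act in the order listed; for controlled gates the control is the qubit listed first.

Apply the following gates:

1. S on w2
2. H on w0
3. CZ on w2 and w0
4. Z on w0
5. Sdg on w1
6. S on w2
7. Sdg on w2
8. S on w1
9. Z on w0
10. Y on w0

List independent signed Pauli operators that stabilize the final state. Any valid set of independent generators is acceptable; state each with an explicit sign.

The stabilizer group can be generated by -XII, +IZI, +IIZ, among other valid generating sets. Key observation: gates 4-9 undo each other exactly, leaving only the rest of the circuit to track.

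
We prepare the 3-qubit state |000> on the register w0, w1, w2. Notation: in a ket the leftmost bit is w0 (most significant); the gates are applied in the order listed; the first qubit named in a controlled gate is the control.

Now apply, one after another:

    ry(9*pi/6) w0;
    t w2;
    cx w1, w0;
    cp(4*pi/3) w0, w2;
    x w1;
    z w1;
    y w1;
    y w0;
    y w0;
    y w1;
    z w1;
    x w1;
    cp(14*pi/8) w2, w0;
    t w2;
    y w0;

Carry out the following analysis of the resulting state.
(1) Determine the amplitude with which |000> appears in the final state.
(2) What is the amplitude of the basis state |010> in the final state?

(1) The amplitude on |000> is -sqrt(2)*I/2. Key observation: the block from step 5 through step 12 cancels to the identity and can be dropped.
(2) |010> carries amplitude 0 in the final state.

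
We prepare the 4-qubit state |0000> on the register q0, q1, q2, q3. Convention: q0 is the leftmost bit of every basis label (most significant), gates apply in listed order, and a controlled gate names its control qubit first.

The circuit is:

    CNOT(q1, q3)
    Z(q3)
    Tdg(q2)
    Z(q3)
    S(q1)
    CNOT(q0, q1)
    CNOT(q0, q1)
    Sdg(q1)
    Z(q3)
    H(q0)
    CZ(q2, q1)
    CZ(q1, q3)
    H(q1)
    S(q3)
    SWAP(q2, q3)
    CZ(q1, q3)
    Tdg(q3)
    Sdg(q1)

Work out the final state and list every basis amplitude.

The final amplitudes are 1/2 on |0000>, -I/2 on |0100>, 1/2 on |1000>, -I/2 on |1100>, and 0 on every other basis state. Key observation: gates 4-9 undo each other exactly, leaving only the rest of the circuit to track.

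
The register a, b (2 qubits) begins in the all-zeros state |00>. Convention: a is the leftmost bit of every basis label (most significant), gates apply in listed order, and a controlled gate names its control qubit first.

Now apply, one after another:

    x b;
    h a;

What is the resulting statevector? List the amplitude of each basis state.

After the circuit, the state carries amplitude 0 on |00>, sqrt(2)/2 on |01>, 0 on |10>, sqrt(2)/2 on |11>.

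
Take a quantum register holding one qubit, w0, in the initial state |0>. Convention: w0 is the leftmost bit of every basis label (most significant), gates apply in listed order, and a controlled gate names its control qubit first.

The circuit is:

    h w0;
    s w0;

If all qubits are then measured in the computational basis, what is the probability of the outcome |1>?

Outcome |1> occurs with probability 1/2.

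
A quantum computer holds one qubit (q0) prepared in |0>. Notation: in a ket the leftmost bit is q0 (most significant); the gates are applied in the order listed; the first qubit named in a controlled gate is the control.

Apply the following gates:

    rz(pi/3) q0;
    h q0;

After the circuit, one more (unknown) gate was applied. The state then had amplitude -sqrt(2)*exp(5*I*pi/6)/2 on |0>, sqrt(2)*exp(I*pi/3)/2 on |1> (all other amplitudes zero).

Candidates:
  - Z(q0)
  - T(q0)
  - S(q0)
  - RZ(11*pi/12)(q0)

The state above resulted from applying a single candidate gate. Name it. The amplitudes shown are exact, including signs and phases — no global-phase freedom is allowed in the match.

The applied gate was S(q0).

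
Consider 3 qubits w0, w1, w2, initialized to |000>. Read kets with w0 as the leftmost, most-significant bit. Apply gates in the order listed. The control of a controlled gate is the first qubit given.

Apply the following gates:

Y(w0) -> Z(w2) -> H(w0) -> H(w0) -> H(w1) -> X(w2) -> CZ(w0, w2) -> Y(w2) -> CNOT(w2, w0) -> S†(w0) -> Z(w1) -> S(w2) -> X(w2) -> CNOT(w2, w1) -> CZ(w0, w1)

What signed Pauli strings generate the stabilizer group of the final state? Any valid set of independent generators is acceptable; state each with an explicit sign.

The final state is stabilized by the group generated by +IXI, -ZII, -IIZ; other independent generating sets are equally valid.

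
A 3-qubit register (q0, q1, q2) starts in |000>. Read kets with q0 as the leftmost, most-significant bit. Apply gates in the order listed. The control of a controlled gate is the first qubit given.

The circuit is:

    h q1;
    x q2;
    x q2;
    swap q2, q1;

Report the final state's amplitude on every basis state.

After the circuit, the state carries amplitude sqrt(2)/2 on |000>, sqrt(2)/2 on |001>, and 0 on every other basis state. Key observation: gates 2-3 undo each other exactly, leaving only the rest of the circuit to track.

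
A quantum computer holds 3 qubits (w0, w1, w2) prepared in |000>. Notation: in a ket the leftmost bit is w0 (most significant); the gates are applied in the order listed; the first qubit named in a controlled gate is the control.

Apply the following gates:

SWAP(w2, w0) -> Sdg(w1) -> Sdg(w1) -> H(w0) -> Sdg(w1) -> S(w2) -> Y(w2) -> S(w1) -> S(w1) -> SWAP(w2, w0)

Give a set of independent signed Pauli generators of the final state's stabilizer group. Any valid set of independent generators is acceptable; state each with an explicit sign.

The final state is stabilized by the group generated by +IIX, -ZII, +IZI; other independent generating sets are equally valid.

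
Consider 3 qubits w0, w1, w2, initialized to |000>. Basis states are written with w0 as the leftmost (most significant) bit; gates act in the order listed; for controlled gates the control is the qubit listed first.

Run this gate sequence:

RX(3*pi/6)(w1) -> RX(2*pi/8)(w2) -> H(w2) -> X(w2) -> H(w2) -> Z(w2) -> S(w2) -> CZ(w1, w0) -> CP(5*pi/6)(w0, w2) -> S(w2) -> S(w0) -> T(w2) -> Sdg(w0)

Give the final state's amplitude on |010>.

|010> carries amplitude -I*sqrt(2*sqrt(2) + 4)/4 in the final state. Key observation: steps 3-6 multiply out to the identity, so the circuit reduces to the remaining gates.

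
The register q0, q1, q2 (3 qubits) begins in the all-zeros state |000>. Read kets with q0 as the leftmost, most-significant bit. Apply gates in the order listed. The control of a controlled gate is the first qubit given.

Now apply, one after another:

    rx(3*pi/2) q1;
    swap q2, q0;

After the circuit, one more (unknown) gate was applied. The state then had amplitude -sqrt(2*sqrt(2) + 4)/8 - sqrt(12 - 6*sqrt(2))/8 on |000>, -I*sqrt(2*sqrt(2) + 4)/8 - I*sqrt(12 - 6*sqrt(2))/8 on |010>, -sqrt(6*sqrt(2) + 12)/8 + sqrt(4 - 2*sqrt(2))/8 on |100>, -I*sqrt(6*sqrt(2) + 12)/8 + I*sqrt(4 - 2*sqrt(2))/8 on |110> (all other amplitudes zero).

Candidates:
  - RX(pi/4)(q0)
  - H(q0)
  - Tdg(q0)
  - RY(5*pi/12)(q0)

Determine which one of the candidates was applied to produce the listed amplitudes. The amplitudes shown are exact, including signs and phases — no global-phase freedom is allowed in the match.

The applied gate was RY(5*pi/12)(q0).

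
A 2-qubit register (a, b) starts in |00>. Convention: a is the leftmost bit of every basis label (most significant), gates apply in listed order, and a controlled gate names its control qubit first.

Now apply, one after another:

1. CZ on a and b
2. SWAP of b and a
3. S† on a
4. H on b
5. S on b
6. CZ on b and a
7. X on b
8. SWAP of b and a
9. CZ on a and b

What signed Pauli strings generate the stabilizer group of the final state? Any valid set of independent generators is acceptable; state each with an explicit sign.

One valid set of independent stabilizer generators is -YI, +IZ (any independent generating set of the same group is equally correct).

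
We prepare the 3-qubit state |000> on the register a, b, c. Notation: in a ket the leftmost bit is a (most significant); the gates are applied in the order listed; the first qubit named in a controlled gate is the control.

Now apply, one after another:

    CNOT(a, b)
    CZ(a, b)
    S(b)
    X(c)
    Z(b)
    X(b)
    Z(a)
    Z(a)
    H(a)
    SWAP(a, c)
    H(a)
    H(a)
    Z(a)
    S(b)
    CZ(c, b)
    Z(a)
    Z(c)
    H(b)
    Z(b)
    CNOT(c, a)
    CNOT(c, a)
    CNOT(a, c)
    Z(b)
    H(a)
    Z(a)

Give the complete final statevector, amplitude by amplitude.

After the circuit, the state carries amplitude sqrt(2)*I/4 on |000>, sqrt(2)*I/4 on |001>, -sqrt(2)*I/4 on |010>, -sqrt(2)*I/4 on |011>, sqrt(2)*I/4 on |100>, sqrt(2)*I/4 on |101>, -sqrt(2)*I/4 on |110>, -sqrt(2)*I/4 on |111>. Key observation: gates 11-12 undo each other exactly, leaving only the rest of the circuit to track.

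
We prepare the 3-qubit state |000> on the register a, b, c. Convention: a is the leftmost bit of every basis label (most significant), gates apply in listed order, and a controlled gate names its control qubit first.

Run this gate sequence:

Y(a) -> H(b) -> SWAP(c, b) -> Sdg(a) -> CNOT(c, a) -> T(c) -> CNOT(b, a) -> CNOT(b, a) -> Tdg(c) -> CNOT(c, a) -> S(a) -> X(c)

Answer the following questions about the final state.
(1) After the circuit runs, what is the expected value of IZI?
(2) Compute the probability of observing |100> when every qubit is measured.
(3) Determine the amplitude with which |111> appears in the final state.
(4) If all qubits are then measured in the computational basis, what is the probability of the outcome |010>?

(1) The expectation value of IZI is 1. Key observation: steps 4-11 multiply out to the identity, so the circuit reduces to the remaining gates.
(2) A full measurement returns |100> with probability 1/2.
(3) The amplitude on |111> is 0.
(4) Outcome |010> occurs with probability 0.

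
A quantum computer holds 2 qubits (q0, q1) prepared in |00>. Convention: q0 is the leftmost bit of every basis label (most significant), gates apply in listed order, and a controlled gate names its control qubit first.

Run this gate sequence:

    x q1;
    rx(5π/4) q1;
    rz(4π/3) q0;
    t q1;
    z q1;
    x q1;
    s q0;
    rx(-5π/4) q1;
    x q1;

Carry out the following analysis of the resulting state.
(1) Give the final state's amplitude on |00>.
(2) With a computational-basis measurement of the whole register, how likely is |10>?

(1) |00> carries amplitude sqrt(2)*(-exp(5*I*pi/6) + exp(I*pi/12))/4 in the final state.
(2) The probability of measuring |10> is 0.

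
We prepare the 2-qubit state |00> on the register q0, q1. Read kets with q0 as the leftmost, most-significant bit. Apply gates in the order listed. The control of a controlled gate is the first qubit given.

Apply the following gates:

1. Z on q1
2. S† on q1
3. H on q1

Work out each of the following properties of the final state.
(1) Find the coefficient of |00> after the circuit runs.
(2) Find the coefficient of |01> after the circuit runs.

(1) The final state's coefficient on |00> equals sqrt(2)/2.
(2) The final state's coefficient on |01> equals sqrt(2)/2.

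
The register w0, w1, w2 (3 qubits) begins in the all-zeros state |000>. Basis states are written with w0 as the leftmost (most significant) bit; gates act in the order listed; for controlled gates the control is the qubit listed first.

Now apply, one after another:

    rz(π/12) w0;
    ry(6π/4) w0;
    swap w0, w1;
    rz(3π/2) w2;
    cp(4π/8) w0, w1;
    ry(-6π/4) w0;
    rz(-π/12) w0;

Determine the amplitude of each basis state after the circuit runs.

The final amplitudes are -exp(I*pi/4)/2 on |000>, 0 on |001>, exp(I*pi/4)/2 on |010>, 0 on |011>, -exp(I*pi/6)/2 on |100>, 0 on |101>, exp(I*pi/6)/2 on |110>, 0 on |111>.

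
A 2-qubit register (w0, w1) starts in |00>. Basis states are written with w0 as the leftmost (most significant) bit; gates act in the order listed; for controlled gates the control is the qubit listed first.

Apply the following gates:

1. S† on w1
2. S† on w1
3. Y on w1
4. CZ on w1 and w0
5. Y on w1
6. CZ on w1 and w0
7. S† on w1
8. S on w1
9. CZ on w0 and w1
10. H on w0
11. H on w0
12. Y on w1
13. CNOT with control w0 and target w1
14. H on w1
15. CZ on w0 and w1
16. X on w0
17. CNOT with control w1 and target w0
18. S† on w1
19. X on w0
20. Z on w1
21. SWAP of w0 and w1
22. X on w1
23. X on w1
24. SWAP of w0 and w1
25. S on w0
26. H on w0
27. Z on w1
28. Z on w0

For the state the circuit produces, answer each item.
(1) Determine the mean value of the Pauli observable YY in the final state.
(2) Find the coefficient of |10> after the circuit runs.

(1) In the final state, YY has expectation 1.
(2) The amplitude on |10> is -I/2.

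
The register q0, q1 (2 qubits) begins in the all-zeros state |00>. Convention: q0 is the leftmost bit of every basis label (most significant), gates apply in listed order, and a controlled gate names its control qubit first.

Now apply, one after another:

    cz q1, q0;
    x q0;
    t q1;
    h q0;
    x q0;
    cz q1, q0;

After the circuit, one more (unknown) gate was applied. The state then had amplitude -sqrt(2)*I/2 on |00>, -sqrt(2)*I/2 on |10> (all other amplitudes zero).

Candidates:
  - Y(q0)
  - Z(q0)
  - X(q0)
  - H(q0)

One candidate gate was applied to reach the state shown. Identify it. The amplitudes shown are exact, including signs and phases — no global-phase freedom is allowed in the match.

The applied gate was Y(q0).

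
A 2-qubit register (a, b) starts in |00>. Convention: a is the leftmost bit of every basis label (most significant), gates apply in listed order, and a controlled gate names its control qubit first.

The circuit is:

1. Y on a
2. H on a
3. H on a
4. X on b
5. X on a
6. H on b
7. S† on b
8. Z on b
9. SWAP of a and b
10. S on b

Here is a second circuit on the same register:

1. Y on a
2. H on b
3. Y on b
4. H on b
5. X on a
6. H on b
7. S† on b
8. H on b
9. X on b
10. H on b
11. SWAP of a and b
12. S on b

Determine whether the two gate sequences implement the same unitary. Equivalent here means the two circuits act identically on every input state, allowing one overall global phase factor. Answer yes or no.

No — the two circuits implement different unitaries, even allowing a global phase.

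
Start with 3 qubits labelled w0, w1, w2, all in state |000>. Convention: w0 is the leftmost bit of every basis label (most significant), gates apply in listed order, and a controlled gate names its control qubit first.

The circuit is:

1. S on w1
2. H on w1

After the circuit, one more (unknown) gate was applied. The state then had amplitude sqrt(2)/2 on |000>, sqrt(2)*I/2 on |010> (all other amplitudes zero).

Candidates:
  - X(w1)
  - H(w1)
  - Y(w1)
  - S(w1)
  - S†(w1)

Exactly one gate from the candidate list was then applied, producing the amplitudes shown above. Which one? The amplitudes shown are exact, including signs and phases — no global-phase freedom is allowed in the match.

It was S(w1) that produced the state shown.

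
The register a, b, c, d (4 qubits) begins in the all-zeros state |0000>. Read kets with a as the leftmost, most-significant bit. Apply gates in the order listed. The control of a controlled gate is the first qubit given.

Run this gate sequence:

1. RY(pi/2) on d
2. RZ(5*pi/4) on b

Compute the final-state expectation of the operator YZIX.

In the final state, YZIX has expectation 0.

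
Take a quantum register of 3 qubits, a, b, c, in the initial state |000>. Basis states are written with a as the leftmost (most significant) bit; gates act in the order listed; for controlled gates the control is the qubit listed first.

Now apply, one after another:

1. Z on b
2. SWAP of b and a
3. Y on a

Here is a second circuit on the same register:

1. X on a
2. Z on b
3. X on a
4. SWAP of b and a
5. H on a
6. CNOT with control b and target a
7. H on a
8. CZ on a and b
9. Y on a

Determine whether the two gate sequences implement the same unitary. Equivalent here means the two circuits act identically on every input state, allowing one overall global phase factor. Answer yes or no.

Yes: on every input state the two circuits agree up to one overall phase factor.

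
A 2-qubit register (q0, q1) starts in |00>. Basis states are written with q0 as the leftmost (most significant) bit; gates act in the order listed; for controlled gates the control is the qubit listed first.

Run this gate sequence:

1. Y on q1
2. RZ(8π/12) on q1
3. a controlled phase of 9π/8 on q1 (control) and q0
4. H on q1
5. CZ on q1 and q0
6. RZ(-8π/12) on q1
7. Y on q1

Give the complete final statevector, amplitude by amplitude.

The resulting statevector has amplitude -sqrt(2)/2 on |00>, -sqrt(2)*exp(2*I*pi/3)/2 on |01>, 0 on |10>, 0 on |11>.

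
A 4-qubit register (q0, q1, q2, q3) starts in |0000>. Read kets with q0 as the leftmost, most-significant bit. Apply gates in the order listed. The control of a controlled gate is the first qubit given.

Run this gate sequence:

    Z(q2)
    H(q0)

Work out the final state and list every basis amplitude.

The resulting statevector has amplitude sqrt(2)/2 on |0000>, sqrt(2)/2 on |1000>, and 0 on every other basis state.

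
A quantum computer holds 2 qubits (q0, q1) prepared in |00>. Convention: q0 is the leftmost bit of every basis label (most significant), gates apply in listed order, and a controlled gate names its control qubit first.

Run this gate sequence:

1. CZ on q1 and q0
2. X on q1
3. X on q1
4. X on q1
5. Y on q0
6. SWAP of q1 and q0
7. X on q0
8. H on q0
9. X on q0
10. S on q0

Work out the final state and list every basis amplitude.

The final amplitudes are 0 on |00>, sqrt(2)*I/2 on |01>, 0 on |10>, -sqrt(2)/2 on |11>.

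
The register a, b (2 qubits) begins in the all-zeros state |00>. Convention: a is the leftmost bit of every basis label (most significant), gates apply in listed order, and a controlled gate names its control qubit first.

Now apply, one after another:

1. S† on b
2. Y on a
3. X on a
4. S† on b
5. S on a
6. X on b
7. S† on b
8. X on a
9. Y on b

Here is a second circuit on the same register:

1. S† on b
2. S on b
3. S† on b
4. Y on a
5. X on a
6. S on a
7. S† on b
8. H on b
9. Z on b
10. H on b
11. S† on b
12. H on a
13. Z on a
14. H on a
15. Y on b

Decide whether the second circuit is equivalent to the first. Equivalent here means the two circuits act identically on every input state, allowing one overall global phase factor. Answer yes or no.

Yes — the two circuits implement the same unitary up to a global phase.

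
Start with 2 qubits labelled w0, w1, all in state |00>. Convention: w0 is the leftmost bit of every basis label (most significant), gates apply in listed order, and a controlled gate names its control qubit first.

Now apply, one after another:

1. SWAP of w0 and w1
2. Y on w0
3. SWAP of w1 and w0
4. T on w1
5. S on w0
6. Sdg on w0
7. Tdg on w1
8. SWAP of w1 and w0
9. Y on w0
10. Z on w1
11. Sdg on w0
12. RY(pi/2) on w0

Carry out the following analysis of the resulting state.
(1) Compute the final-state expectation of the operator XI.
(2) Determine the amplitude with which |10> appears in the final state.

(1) The observable XI averages to 1. Key observation: the block from step 2 through step 9 cancels to the identity and can be dropped.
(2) The final state's coefficient on |10> equals sqrt(2)/2.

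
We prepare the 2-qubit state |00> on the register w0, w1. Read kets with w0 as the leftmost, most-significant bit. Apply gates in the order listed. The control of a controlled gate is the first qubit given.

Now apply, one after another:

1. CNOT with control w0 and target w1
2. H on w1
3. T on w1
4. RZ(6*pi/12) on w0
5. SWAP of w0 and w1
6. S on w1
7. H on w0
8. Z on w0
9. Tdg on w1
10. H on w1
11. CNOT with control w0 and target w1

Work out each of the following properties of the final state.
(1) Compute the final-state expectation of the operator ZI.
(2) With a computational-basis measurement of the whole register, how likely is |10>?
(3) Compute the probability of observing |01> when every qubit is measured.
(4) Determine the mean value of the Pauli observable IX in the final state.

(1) The expectation value of ZI is sqrt(2)/2.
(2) The probability of measuring |10> is 1/4 - sqrt(2)/8.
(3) A full measurement returns |01> with probability sqrt(2)/8 + 1/4.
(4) The observable IX averages to 1.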